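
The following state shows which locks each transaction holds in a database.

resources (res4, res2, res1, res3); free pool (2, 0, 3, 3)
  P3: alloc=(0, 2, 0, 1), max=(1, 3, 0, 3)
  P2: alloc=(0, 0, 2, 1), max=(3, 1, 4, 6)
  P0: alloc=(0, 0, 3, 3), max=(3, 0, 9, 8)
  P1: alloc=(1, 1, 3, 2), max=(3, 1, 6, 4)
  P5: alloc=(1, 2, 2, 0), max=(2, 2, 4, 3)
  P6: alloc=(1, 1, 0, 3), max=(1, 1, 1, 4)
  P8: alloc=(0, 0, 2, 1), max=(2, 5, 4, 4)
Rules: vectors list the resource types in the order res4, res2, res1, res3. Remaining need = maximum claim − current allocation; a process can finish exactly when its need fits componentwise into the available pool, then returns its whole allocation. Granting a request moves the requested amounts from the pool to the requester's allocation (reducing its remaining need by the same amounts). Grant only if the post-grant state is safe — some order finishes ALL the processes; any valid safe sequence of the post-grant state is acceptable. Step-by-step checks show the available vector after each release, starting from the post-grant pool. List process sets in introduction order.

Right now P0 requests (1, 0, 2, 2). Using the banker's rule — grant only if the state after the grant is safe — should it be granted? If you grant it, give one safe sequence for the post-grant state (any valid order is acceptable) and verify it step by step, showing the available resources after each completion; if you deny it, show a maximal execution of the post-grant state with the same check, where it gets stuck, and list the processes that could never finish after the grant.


DENY. Granting would leave the state unsafe.
Key observation: P6, P3 can finish, but then (2, 3, 1, 5) is all there is, and the blocked group's res1 demands exceed it.
On the post-grant state, P6, P3 is a maximal run — nothing extends it. Verifying each step:
  pool = (1, 0, 1, 1)
  run P6 (needs (0, 0, 1, 1), free (1, 0, 1, 1)); after release of (1, 1, 0, 3) the pool is (2, 1, 1, 4)
  run P3 (needs (1, 1, 0, 2), free (2, 1, 1, 4)); after release of (0, 2, 0, 1) the pool is (2, 3, 1, 5)
  P2 cannot run: need (3, 1, 2, 5) vs free (2, 3, 1, 5) (insufficient res4 and res1)
  P0 cannot run: need (2, 0, 4, 3) vs free (2, 3, 1, 5) (insufficient res1)
  P1 cannot run: need (2, 0, 3, 2) vs free (2, 3, 1, 5) (insufficient res1)
  P5 cannot run: need (1, 0, 2, 3) vs free (2, 3, 1, 5) (insufficient res1)
  P8 cannot run: need (2, 5, 2, 3) vs free (2, 3, 1, 5) (insufficient res2 and res1)
Had the request been granted, P2, P0, P1, P5 and P8 could never finish.


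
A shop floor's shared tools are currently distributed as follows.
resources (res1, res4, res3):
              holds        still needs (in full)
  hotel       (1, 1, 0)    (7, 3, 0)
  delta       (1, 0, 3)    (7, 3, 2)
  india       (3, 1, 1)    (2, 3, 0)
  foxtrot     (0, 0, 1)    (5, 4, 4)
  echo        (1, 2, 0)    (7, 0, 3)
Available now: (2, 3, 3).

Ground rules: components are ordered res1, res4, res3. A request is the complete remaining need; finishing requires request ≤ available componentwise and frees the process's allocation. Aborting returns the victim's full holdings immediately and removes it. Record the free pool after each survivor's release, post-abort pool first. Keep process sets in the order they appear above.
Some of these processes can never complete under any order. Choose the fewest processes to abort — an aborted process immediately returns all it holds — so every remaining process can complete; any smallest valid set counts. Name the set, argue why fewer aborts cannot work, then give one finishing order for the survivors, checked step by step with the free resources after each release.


Minimum abort set: hotel and echo.
Key observation: the returned (2, 3, 0) from hotel and echo is what brings delta — unrunnable before, under any order — into play at step 2.
Why nothing smaller works — every single abort fails: hotel alone leaves delta blocked (short on res1); delta alone leaves hotel blocked (short on res1); india alone leaves hotel blocked (short on res1); foxtrot alone leaves hotel blocked (short on res1); echo alone leaves hotel blocked (short on res1).
Survivors finish in the order: india, delta, foxtrot. Walking it through (pool after the aborts first):
  pool = (4, 6, 3)
  india: need (2, 3, 0) fits (4, 6, 3); releases (3, 1, 1), pool now (7, 7, 4)
  delta: need (7, 3, 2) fits (7, 7, 4); releases (1, 0, 3), pool now (8, 7, 7)
  foxtrot: need (5, 4, 4) fits (8, 7, 7); releases (0, 0, 1), pool now (8, 7, 8)


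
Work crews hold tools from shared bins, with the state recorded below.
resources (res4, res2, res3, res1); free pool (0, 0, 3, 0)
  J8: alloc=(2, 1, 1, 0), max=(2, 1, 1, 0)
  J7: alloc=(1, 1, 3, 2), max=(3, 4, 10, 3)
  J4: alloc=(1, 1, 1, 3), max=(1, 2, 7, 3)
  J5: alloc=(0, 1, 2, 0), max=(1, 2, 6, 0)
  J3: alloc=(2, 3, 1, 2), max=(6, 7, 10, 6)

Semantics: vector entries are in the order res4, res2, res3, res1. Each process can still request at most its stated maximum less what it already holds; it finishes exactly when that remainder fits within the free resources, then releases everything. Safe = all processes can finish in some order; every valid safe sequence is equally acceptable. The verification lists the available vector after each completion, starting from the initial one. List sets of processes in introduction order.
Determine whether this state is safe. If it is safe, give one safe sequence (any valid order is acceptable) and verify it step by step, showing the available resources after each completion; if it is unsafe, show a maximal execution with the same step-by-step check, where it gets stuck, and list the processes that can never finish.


SAFE. One safe sequence: J8, J5, J4, J7, J3.
Key observation: the order's first zero-slack moment is J5 ((1, 1, 4, 0) needed, (2, 1, 4, 0) free — a requested resource with nothing to spare).
Verifying each step:
  pool = (0, 0, 3, 0)
  run J8 (needs (0, 0, 0, 0), free (0, 0, 3, 0)); after release of (2, 1, 1, 0) the pool is (2, 1, 4, 0)
  run J5 (needs (1, 1, 4, 0), free (2, 1, 4, 0)); after release of (0, 1, 2, 0) the pool is (2, 2, 6, 0)
  run J4 (needs (0, 1, 6, 0), free (2, 2, 6, 0)); after release of (1, 1, 1, 3) the pool is (3, 3, 7, 3)
  run J7 (needs (2, 3, 7, 1), free (3, 3, 7, 3)); after release of (1, 1, 3, 2) the pool is (4, 4, 10, 5)
  run J3 (needs (4, 4, 9, 4), free (4, 4, 10, 5)); after release of (2, 3, 1, 2) the pool is (6, 7, 11, 7)


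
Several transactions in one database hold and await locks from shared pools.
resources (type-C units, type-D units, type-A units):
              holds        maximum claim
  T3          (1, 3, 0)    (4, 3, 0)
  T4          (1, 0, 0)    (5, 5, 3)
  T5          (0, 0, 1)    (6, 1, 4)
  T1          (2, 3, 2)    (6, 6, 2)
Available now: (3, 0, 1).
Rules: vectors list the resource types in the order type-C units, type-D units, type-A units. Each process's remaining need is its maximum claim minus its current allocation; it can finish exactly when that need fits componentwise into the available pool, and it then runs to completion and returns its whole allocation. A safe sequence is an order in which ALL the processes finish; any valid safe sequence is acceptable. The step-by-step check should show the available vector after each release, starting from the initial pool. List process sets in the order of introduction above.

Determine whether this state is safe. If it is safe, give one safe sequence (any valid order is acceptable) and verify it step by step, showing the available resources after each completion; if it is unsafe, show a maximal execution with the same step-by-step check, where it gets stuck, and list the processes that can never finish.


SAFE, for example via the order T3, T1, T5, T4.
Key observation: the first exact fit in this order is T3 — it needs (3, 0, 0) with (3, 0, 1) free, meeting a requested resource to the last unit.
Step-by-step check:
  pool = (3, 0, 1)
  run T3 (needs (3, 0, 0), free (3, 0, 1)); after release of (1, 3, 0) the pool is (4, 3, 1)
  run T1 (needs (4, 3, 0), free (4, 3, 1)); after release of (2, 3, 2) the pool is (6, 6, 3)
  run T5 (needs (6, 1, 3), free (6, 6, 3)); after release of (0, 0, 1) the pool is (6, 6, 4)
  run T4 (needs (4, 5, 3), free (6, 6, 4)); after release of (1, 0, 0) the pool is (7, 6, 4)


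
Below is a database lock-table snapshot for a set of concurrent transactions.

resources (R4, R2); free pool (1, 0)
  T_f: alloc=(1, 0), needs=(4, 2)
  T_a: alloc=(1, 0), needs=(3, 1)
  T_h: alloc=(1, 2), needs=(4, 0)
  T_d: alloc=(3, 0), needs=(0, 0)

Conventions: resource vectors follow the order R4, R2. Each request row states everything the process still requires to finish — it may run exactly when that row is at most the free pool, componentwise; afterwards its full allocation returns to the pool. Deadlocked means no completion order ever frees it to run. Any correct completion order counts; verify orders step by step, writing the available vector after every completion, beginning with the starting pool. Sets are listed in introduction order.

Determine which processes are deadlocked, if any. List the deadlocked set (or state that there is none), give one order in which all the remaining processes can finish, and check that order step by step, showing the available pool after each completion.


The deadlocked set is empty.
Key observation: T_d fits the free pool immediately, and its release cascades until everyone finishes.
The rest can finish in the order T_d, T_h, T_f, T_a. Verifying each step:
  pool = (1, 0)
  T_d: need (0, 0) fits (1, 0); releases (3, 0), pool now (4, 0)
  T_h: need (4, 0) fits (4, 0); releases (1, 2), pool now (5, 2)
  T_f: need (4, 2) fits (5, 2); releases (1, 0), pool now (6, 2)
  T_a: need (3, 1) fits (6, 2); releases (1, 0), pool now (7, 2)


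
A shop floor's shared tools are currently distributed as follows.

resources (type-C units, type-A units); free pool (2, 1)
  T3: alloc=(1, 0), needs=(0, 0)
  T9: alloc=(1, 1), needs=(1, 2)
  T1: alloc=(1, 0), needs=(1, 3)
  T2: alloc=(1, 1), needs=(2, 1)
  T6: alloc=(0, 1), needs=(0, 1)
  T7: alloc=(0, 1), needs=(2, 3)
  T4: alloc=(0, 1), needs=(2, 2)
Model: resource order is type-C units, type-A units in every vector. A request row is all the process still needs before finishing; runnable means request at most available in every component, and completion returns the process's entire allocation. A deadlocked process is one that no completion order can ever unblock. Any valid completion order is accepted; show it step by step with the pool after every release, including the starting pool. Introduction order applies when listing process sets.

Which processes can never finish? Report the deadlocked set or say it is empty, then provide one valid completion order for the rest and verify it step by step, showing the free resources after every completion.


No process is deadlocked.
Key observation: the pool covers T6 at once, and every later process fits after earlier releases.
The rest can finish in the order T6, T2, T1, T7, T3, T4, T9. Walking it through:
  pool = (2, 1)
  run T6 (needs (0, 1), free (2, 1)); after release of (0, 1) the pool is (2, 2)
  run T2 (needs (2, 1), free (2, 2)); after release of (1, 1) the pool is (3, 3)
  run T1 (needs (1, 3), free (3, 3)); after release of (1, 0) the pool is (4, 3)
  run T7 (needs (2, 3), free (4, 3)); after release of (0, 1) the pool is (4, 4)
  run T3 (needs (0, 0), free (4, 4)); after release of (1, 0) the pool is (5, 4)
  run T4 (needs (2, 2), free (5, 4)); after release of (0, 1) the pool is (5, 5)
  run T9 (needs (1, 2), free (5, 5)); after release of (1, 1) the pool is (6, 6)


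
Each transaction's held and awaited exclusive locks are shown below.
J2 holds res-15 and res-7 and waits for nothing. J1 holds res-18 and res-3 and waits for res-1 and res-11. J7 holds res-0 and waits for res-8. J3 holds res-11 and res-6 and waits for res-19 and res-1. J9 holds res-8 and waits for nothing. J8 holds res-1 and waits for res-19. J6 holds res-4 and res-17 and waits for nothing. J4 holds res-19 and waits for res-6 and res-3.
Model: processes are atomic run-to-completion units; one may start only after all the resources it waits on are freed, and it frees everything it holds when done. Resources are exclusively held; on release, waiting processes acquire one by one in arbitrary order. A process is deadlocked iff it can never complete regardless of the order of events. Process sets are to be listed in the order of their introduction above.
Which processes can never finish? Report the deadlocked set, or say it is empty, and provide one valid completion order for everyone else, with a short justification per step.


The deadlocked set is J1, J3, J8 and J4.
Key observation: the loop J1 -> J3 -> J8 -> J4 -> J1 blocks itself forever; no other process is dragged down with it.
One completion order for the rest: J9, J6, J7, J2.
Step-by-step check:
  run J9 (it waits on nothing); releases res-8
  run J6 (it waits on nothing); releases res-4 and res-17
  J7: everything it awaited (res-8) is free; runs, freeing res-0
  run J2 (it waits on nothing); releases res-15 and res-7


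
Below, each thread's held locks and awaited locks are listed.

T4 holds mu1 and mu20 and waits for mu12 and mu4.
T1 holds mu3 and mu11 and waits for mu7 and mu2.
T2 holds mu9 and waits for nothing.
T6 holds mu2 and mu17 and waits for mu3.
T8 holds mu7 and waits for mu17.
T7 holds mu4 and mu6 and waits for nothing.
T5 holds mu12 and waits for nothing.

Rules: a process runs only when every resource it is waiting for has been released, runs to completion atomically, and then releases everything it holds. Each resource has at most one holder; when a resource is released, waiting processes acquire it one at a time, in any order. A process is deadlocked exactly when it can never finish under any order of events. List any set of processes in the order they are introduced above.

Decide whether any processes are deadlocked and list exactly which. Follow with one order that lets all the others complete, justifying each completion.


Deadlocked: T1, T6 and T8.
Key observation: along T1 -> T6 -> T1, each member waits on what the next one holds — a deadlock; T8 is caught in further circular waits.
One completion order for the rest: T5, T7, T4, T2.
Step-by-step check:
  run T5 (it waits on nothing); releases mu12
  run T7 (it waits on nothing); releases mu4 and mu6
  run T4 (all its waits — mu12 and mu4 — are resolved); releases mu1 and mu20
  run T2 (it waits on nothing); releases mu9


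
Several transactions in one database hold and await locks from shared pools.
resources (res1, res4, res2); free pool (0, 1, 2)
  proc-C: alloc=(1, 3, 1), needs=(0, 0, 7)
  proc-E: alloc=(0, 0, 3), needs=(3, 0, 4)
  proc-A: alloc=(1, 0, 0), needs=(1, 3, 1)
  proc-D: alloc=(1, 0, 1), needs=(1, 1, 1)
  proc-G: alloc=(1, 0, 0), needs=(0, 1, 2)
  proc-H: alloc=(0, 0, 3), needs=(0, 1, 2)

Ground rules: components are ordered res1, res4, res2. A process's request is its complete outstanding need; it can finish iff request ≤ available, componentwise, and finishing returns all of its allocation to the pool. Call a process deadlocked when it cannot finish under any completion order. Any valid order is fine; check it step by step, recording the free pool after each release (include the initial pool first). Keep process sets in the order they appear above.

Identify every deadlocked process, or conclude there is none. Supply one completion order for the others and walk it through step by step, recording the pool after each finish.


Deadlocked set: proc-C, proc-E and proc-A.
Key observation: after proc-G, proc-D, proc-H the pool peaks at (2, 1, 6), and each blocked process is short somewhere: proc-C on res2; proc-E on res1; proc-A on res4.
The rest can finish in the order proc-G, proc-D, proc-H. Step-by-step check:
  pool = (0, 1, 2)
  proc-G needs (0, 1, 2) <= (0, 1, 2) -> finishes; pool += (1, 0, 0) = (1, 1, 2)
  proc-D needs (1, 1, 1) <= (1, 1, 2) -> finishes; pool += (1, 0, 1) = (2, 1, 3)
  proc-H needs (0, 1, 2) <= (2, 1, 3) -> finishes; pool += (0, 0, 3) = (2, 1, 6)
The blocked processes can never fit:
  proc-C still needs (0, 0, 7) but only (2, 1, 6) is free — short on res2
  proc-E still needs (3, 0, 4) but only (2, 1, 6) is free — short on res1
  proc-A still needs (1, 3, 1) but only (2, 1, 6) is free — short on res4


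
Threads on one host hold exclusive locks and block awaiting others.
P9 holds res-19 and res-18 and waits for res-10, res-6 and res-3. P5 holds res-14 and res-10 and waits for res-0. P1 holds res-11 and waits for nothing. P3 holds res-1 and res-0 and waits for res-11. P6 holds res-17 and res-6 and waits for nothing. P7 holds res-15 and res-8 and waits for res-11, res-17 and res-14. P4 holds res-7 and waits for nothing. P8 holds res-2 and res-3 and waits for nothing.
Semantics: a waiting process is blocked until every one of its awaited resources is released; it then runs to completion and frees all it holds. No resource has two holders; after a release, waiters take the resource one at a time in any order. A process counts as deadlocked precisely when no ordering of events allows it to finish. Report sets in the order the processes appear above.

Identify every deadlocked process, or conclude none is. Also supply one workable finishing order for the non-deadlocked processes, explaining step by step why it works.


No process is deadlocked.
Key observation: there is no circular wait here — follow any chain and it reaches a process that is free to run now.
A valid finishing order for the others: P8, P6, P1, P4, P3, P5, P7, P9.
Walking it through:
  P8: no waits; runs immediately, freeing res-2 and res-3
  P6: no waits; runs immediately, freeing res-17 and res-6
  P1: no waits; runs immediately, freeing res-11
  P4: no waits; runs immediately, freeing res-7
  run P3 (all its waits — res-11 — are resolved); releases res-1 and res-0
  run P5 (all its waits — res-0 — are resolved); releases res-14 and res-10
  run P7 (all its waits — res-11, res-17 and res-14 — are resolved); releases res-15 and res-8
  run P9 (all its waits — res-10, res-6 and res-3 — are resolved); releases res-19 and res-18


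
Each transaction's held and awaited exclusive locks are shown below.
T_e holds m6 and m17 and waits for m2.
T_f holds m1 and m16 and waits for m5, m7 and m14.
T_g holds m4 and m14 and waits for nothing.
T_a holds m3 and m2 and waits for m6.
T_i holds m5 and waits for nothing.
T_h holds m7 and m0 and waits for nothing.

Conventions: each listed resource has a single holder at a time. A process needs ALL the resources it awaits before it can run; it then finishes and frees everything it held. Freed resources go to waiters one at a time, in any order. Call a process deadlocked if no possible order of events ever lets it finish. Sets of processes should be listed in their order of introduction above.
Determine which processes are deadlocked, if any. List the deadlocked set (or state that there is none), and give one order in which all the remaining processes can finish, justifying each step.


The deadlocked set is T_e and T_a.
Key observation: nobody on the ring T_e -> T_a -> T_e can start until another member finishes, which never happens; no other process is dragged down with it.
One completion order for the rest: T_h, T_i, T_g, T_f.
Walking it through:
  T_h waits on nothing -> runs at once and releases m7 and m0
  T_i waits on nothing -> runs at once and releases m5
  T_g waits on nothing -> runs at once and releases m4 and m14
  T_f waits on m5, m7 and m14 — all released -> runs and releases m1 and m16


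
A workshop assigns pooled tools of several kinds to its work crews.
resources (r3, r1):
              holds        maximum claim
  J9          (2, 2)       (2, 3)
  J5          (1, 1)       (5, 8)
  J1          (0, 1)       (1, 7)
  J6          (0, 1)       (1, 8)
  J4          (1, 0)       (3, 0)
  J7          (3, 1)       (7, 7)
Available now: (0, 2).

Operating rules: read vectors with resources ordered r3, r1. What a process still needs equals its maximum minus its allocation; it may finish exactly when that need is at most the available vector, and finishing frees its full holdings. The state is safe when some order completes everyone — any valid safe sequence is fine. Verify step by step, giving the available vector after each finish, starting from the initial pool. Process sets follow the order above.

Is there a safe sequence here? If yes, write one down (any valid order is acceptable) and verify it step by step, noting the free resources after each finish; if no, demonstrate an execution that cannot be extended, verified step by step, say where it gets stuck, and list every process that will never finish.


The state is UNSAFE.
Key observation: after J9, J4 complete, (3, 4) is the best the pool ever gets, yet each leftover process wants more r1.
Going as far as possible: J9, J4; after that, nothing fits. Check, step by step:
  pool = (0, 2)
  J9 needs (0, 1) <= (0, 2) -> finishes; pool += (2, 2) = (2, 4)
  J4 needs (2, 0) <= (2, 4) -> finishes; pool += (1, 0) = (3, 4)
  blocked: J5 wants (4, 7), pool (3, 4) — not enough r3 and r1
  blocked: J1 wants (1, 6), pool (3, 4) — not enough r1
  blocked: J6 wants (1, 7), pool (3, 4) — not enough r1
  blocked: J7 wants (4, 6), pool (3, 4) — not enough r3 and r1
Permanently blocked: J5, J1, J6 and J7.


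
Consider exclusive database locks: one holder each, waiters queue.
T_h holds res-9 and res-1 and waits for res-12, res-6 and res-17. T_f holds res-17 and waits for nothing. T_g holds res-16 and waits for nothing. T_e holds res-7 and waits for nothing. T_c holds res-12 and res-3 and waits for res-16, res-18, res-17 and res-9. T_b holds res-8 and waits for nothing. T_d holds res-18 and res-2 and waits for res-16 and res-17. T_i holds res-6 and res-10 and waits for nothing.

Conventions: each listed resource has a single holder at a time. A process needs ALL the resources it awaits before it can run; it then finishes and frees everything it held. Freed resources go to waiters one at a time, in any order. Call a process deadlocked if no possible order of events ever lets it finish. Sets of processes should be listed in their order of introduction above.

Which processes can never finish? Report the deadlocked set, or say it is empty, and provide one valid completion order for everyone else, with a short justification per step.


Deadlocked: T_h and T_c.
Key observation: T_h -> T_c -> T_h is a circular wait — nothing in it can go first; no other process is dragged down with it.
The rest can finish in the order T_g, T_i, T_f, T_e, T_b, T_d.
Walking it through:
  run T_g (it waits on nothing); releases res-16
  run T_i (it waits on nothing); releases res-6 and res-10
  run T_f (it waits on nothing); releases res-17
  run T_e (it waits on nothing); releases res-7
  run T_b (it waits on nothing); releases res-8
  T_d waits on res-16 and res-17 — all released -> runs and releases res-18 and res-2


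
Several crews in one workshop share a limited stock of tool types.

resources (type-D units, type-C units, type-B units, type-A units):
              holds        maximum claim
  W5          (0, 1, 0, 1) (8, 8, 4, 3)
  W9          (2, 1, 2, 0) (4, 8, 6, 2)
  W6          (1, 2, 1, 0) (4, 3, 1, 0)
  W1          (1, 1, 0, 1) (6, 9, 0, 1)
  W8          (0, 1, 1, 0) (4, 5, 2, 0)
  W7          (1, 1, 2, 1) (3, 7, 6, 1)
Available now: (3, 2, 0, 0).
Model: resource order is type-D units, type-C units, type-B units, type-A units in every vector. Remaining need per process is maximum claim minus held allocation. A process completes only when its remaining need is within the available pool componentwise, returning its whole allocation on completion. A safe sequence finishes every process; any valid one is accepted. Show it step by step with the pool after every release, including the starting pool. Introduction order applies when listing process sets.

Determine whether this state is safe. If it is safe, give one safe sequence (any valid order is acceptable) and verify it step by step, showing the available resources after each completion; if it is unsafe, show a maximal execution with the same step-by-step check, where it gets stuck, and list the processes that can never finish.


The state is UNSAFE.
Key observation: even finishing W6, W8 leaves just (4, 5, 2, 0) free — too little type-C units for any of the remaining processes.
A maximal execution: W6, W8 — then nothing else fits. Step-by-step check:
  pool = (3, 2, 0, 0)
  W6: need (3, 1, 0, 0) fits (3, 2, 0, 0); releases (1, 2, 1, 0), pool now (4, 4, 1, 0)
  W8: need (4, 4, 1, 0) fits (4, 4, 1, 0); releases (0, 1, 1, 0), pool now (4, 5, 2, 0)
  W5 still needs (8, 7, 4, 2) but only (4, 5, 2, 0) is free — short on type-D units, type-C units, type-B units and type-A units
  W9 still needs (2, 7, 4, 2) but only (4, 5, 2, 0) is free — short on type-C units, type-B units and type-A units
  W1 still needs (5, 8, 0, 0) but only (4, 5, 2, 0) is free — short on type-D units and type-C units
  W7 still needs (2, 6, 4, 0) but only (4, 5, 2, 0) is free — short on type-C units and type-B units
Permanently blocked: W5, W9, W1 and W7.


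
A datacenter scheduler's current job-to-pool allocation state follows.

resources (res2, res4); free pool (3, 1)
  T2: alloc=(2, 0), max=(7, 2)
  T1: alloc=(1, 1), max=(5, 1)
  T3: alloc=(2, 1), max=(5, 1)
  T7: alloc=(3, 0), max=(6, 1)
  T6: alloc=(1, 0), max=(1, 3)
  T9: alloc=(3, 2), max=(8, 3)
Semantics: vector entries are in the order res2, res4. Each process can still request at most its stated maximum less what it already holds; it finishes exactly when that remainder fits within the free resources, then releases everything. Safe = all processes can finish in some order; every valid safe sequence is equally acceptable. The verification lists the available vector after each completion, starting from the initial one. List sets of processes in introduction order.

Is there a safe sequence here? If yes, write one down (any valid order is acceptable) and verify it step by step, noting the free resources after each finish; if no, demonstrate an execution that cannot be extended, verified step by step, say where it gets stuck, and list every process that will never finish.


SAFE, for example via the order T3, T9, T2, T7, T6, T1.
Key observation: reading the order forward, T3 is the first process whose need (3, 0) meets the free pool (3, 1) exactly on a resource it requests.
Verifying each step:
  pool = (3, 1)
  T3 needs (3, 0) <= (3, 1) -> finishes; pool += (2, 1) = (5, 2)
  T9 needs (5, 1) <= (5, 2) -> finishes; pool += (3, 2) = (8, 4)
  T2 needs (5, 2) <= (8, 4) -> finishes; pool += (2, 0) = (10, 4)
  T7 needs (3, 1) <= (10, 4) -> finishes; pool += (3, 0) = (13, 4)
  T6 needs (0, 3) <= (13, 4) -> finishes; pool += (1, 0) = (14, 4)
  T1 needs (4, 0) <= (14, 4) -> finishes; pool += (1, 1) = (15, 5)


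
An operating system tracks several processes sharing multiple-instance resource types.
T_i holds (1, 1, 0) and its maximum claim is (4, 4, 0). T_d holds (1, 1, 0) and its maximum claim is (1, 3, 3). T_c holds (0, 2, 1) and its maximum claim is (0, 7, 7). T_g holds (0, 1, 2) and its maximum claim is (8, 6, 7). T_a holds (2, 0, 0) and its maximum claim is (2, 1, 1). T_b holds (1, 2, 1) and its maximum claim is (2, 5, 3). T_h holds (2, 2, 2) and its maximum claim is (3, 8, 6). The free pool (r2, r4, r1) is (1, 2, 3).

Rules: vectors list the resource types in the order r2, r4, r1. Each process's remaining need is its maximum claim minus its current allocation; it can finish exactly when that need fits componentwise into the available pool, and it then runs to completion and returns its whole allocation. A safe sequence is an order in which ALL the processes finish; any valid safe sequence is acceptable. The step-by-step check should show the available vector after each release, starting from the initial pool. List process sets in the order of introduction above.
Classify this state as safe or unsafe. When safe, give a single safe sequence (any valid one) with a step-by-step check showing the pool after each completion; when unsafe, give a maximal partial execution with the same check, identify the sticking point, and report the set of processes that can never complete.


SAFE, for example via the order T_d, T_b, T_i, T_a, T_h, T_g, T_c.
Key observation: T_d marks the first exact bind of the order: its need (0, 2, 3) fits the free (1, 2, 3) with zero slack on a requested resource.
Step-by-step check:
  pool = (1, 2, 3)
  run T_d (needs (0, 2, 3), free (1, 2, 3)); after release of (1, 1, 0) the pool is (2, 3, 3)
  run T_b (needs (1, 3, 2), free (2, 3, 3)); after release of (1, 2, 1) the pool is (3, 5, 4)
  run T_i (needs (3, 3, 0), free (3, 5, 4)); after release of (1, 1, 0) the pool is (4, 6, 4)
  run T_a (needs (0, 1, 1), free (4, 6, 4)); after release of (2, 0, 0) the pool is (6, 6, 4)
  run T_h (needs (1, 6, 4), free (6, 6, 4)); after release of (2, 2, 2) the pool is (8, 8, 6)
  run T_g (needs (8, 5, 5), free (8, 8, 6)); after release of (0, 1, 2) the pool is (8, 9, 8)
  run T_c (needs (0, 5, 6), free (8, 9, 8)); after release of (0, 2, 1) the pool is (8, 11, 9)


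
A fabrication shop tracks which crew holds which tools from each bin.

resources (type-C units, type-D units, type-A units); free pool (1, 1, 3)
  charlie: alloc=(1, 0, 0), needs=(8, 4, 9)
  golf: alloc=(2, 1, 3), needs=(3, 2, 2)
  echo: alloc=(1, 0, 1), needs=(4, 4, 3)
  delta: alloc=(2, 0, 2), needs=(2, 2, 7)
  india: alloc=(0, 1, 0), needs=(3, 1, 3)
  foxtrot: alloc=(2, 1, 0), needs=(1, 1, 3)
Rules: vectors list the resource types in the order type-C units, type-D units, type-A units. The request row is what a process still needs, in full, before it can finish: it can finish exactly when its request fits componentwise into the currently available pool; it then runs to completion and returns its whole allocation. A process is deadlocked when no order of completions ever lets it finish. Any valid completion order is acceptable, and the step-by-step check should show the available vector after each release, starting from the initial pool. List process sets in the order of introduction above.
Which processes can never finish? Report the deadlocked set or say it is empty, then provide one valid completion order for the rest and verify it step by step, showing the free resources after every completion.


No process is deadlocked.
Key observation: beginning at foxtrot, releases accumulate fast enough that every process eventually fits.
One completion order for the rest: foxtrot, india, golf, echo, delta, charlie. Verifying each step:
  pool = (1, 1, 3)
  run foxtrot (needs (1, 1, 3), free (1, 1, 3)); after release of (2, 1, 0) the pool is (3, 2, 3)
  run india (needs (3, 1, 3), free (3, 2, 3)); after release of (0, 1, 0) the pool is (3, 3, 3)
  run golf (needs (3, 2, 2), free (3, 3, 3)); after release of (2, 1, 3) the pool is (5, 4, 6)
  run echo (needs (4, 4, 3), free (5, 4, 6)); after release of (1, 0, 1) the pool is (6, 4, 7)
  run delta (needs (2, 2, 7), free (6, 4, 7)); after release of (2, 0, 2) the pool is (8, 4, 9)
  run charlie (needs (8, 4, 9), free (8, 4, 9)); after release of (1, 0, 0) the pool is (9, 4, 9)


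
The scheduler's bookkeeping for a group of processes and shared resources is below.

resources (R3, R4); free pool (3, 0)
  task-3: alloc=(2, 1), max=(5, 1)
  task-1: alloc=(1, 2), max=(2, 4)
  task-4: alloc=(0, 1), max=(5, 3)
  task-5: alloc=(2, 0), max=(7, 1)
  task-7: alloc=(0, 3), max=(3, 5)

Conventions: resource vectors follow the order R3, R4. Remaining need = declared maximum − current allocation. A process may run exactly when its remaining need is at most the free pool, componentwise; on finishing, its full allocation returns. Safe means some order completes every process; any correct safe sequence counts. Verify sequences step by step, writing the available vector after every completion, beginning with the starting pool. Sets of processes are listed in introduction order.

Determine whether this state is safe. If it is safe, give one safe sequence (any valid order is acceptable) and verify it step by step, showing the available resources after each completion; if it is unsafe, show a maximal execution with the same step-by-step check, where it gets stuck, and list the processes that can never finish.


UNSAFE.
Key observation: the pool after task-3, task-5 is (7, 1); every surviving request exceeds it in R4, so progress ends there.
Going as far as possible: task-3, task-5; after that, nothing fits. Walking it through:
  pool = (3, 0)
  task-3: need (3, 0) fits (3, 0); releases (2, 1), pool now (5, 1)
  task-5: need (5, 1) fits (5, 1); releases (2, 0), pool now (7, 1)
  blocked: task-1 wants (1, 2), pool (7, 1) — not enough R4
  blocked: task-4 wants (5, 2), pool (7, 1) — not enough R4
  blocked: task-7 wants (3, 2), pool (7, 1) — not enough R4
Permanently blocked: task-1, task-4 and task-7.


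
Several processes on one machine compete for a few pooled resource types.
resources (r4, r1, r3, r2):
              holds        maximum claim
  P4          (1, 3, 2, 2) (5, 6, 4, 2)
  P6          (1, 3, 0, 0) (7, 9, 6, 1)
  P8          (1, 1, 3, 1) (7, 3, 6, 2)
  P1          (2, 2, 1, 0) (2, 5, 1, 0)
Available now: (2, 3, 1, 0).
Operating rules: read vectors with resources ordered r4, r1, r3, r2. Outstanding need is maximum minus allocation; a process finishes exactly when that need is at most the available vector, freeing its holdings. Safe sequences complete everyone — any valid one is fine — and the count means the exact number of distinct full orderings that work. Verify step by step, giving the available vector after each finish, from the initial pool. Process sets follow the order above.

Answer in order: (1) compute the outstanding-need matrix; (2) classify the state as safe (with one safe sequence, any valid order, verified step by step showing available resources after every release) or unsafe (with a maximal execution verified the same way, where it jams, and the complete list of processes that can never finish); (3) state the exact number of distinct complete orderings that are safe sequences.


(1) Outstanding need per process (order r4, r1, r3, r2):
  P4: (4, 3, 2, 0)
  P6: (6, 6, 6, 1)
  P8: (6, 2, 3, 1)
  P1: (0, 3, 0, 0)
(2) UNSAFE — no complete ordering exists.
Key observation: P1, P4 can finish, but then (5, 8, 4, 2) is all there is, and the blocked group's r4 demands exceed it.
The run P1, P4 cannot be extended any further. Check, step by step:
  pool = (2, 3, 1, 0)
  P1 needs (0, 3, 0, 0) <= (2, 3, 1, 0) -> finishes; pool += (2, 2, 1, 0) = (4, 5, 2, 0)
  P4 needs (4, 3, 2, 0) <= (4, 5, 2, 0) -> finishes; pool += (1, 3, 2, 2) = (5, 8, 4, 2)
  P6 cannot run: need (6, 6, 6, 1) vs free (5, 8, 4, 2) (insufficient r4 and r3)
  P8 cannot run: need (6, 2, 3, 1) vs free (5, 8, 4, 2) (insufficient r4)
Never able to finish: P6 and P8.
(3) Exactly 0 of the possible complete orderings are safe sequences.


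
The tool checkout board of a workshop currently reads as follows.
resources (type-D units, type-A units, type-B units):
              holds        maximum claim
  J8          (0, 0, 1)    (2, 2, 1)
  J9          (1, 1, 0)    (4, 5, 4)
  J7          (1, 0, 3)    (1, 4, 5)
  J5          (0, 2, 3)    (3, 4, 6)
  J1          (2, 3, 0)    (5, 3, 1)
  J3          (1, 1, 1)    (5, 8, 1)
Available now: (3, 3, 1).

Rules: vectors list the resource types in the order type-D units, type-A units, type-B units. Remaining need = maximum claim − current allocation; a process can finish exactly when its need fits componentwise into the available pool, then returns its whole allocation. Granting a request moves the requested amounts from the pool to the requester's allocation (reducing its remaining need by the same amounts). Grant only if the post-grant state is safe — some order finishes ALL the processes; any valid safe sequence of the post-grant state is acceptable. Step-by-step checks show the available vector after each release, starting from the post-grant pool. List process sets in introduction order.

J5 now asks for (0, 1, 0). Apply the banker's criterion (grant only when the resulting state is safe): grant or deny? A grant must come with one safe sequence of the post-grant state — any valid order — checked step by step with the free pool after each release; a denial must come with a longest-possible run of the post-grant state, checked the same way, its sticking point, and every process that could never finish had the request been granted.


GRANT. The post-grant state is safe; one safe sequence: J1, J8, J7, J5, J9, J3.
Key observation: (3, 2, 1) free after granting still covers J1 first, and each release covers the next.
Check on the post-grant state, step by step:
  pool = (3, 2, 1)
  J1 needs (3, 0, 1) <= (3, 2, 1) -> finishes; pool += (2, 3, 0) = (5, 5, 1)
  J8 needs (2, 2, 0) <= (5, 5, 1) -> finishes; pool += (0, 0, 1) = (5, 5, 2)
  J7 needs (0, 4, 2) <= (5, 5, 2) -> finishes; pool += (1, 0, 3) = (6, 5, 5)
  J5 needs (3, 1, 3) <= (6, 5, 5) -> finishes; pool += (0, 3, 3) = (6, 8, 8)
  J9 needs (3, 4, 4) <= (6, 8, 8) -> finishes; pool += (1, 1, 0) = (7, 9, 8)
  J3 needs (4, 7, 0) <= (7, 9, 8) -> finishes; pool += (1, 1, 1) = (8, 10, 9)


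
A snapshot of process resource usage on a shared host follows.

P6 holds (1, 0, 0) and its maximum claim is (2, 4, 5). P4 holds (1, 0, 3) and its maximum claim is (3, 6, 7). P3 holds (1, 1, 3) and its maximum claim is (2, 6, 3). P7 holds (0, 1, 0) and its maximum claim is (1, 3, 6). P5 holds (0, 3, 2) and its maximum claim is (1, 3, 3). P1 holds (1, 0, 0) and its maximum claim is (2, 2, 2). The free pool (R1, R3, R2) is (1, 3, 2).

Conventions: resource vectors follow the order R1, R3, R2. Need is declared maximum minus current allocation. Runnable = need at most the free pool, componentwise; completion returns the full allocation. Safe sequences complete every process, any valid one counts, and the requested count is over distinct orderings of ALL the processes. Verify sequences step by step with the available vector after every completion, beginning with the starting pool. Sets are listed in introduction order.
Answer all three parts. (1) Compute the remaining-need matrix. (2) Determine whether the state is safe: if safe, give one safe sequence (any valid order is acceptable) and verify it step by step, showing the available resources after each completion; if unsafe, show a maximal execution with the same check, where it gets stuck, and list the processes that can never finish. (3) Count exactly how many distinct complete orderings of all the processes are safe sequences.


(1) Remaining need (order R1, R3, R2):
  P6: (1, 4, 5)
  P4: (2, 6, 4)
  P3: (1, 5, 0)
  P7: (1, 2, 6)
  P5: (1, 0, 1)
  P1: (1, 2, 2)
(2) SAFE, for example via the order P1, P5, P3, P6, P4, P7.
Key observation: the first exact fit in this order is P1 — it needs (1, 2, 2) with (1, 3, 2) free, meeting a requested resource to the last unit.
Step-by-step check:
  pool = (1, 3, 2)
  P1 needs (1, 2, 2) <= (1, 3, 2) -> finishes; pool += (1, 0, 0) = (2, 3, 2)
  P5 needs (1, 0, 1) <= (2, 3, 2) -> finishes; pool += (0, 3, 2) = (2, 6, 4)
  P3 needs (1, 5, 0) <= (2, 6, 4) -> finishes; pool += (1, 1, 3) = (3, 7, 7)
  P6 needs (1, 4, 5) <= (3, 7, 7) -> finishes; pool += (1, 0, 0) = (4, 7, 7)
  P4 needs (2, 6, 4) <= (4, 7, 7) -> finishes; pool += (1, 0, 3) = (5, 7, 10)
  P7 needs (1, 2, 6) <= (5, 7, 10) -> finishes; pool += (0, 1, 0) = (5, 8, 10)
(3) Precisely 48 of the possible complete orderings are safe sequences.


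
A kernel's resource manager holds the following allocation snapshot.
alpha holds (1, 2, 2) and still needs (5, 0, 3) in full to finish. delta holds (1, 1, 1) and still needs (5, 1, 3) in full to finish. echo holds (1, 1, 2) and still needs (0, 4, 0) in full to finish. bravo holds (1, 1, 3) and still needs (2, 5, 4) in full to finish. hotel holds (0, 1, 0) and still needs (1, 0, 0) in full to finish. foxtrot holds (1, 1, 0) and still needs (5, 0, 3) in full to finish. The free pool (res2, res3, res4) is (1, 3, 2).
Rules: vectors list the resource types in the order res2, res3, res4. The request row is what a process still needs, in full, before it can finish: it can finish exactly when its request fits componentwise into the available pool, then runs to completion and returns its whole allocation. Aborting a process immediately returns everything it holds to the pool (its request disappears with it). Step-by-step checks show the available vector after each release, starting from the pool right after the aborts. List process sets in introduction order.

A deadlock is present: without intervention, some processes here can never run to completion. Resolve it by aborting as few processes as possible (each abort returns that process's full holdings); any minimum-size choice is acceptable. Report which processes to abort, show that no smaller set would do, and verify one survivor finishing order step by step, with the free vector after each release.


Minimum abort set: alpha and delta.
Key observation: foxtrot was stuck for good until alpha and delta gave back (2, 3, 3); in the order shown it finishes at step 4.
Why nothing smaller works — every single abort fails: alpha alone leaves delta blocked (short on res2); delta alone leaves alpha blocked (short on res2); echo alone leaves alpha blocked (short on res2); bravo alone leaves alpha blocked (short on res2); hotel alone leaves alpha blocked (short on res2); foxtrot alone leaves alpha blocked (short on res2).
The survivors complete as echo, hotel, bravo, foxtrot. Step-by-step check (starting from the post-abort pool):
  pool = (3, 6, 5)
  run echo (needs (0, 4, 0), free (3, 6, 5)); after release of (1, 1, 2) the pool is (4, 7, 7)
  run hotel (needs (1, 0, 0), free (4, 7, 7)); after release of (0, 1, 0) the pool is (4, 8, 7)
  run bravo (needs (2, 5, 4), free (4, 8, 7)); after release of (1, 1, 3) the pool is (5, 9, 10)
  run foxtrot (needs (5, 0, 3), free (5, 9, 10)); after release of (1, 1, 0) the pool is (6, 10, 10)
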